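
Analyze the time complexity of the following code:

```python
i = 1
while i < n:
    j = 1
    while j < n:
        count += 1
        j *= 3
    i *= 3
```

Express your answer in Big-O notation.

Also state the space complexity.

Time complexity: O(log^2 n).
Space complexity: O(1).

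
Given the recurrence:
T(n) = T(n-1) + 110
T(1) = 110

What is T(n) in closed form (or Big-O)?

Unrolling: T(n) = T(n-1) + 110 = T(n-2) + 2*110 = ... = T(1) + (n-1)*110 = 110 + (n-1)*110 = 110n.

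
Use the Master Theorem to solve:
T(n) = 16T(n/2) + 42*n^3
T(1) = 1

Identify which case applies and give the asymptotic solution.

a=16, b=2, f(n)=42*n^3.
log_2(16) = 4 > 3.
Since f(n) = O(n^3) is polynomially smaller than n^4, Case 1 applies.
T(n) = Theta(n^4).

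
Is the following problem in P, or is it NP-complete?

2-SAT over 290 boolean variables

This problem is in P: 2-SAT is solvable in linear time via implication-graph SCCs.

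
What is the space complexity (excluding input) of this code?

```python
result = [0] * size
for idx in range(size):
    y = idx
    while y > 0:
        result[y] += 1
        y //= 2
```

Space complexity: O(n).
Auxiliary storage grows linearly with the input size n in the worst case.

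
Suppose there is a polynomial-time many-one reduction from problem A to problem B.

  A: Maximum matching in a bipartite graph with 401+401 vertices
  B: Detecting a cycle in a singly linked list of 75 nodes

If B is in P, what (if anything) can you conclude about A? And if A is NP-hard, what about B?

A poly-time reduction A <=_p B means any A-instance can be transformed to a B-instance in poly time.
If B is in P: compose the reduction with B's poly-time algorithm to solve A in poly time, so A is in P.
If A is NP-hard: every NP problem reduces to A, which reduces to B; composing reductions, every NP problem reduces to B, so B is NP-hard.
(Here in fact A is P and B is P.)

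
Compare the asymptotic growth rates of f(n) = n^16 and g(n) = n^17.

g(n) = n^17 grows faster: n^17/n^16 = n^1 -> infinity.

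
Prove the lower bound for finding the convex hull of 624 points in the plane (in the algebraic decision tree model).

Reduction from sorting: given 624 numbers x_1,...,x_{624}, map x_i to the point (x_i, x_i^2) on the parabola y = x^2. All points are on the convex hull, and walking the hull gives them in sorted x-order. Since sorting requires Omega(n log n), so does planar convex hull.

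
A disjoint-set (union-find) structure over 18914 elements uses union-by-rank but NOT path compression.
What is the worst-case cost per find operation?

Union-by-rank alone keeps every tree's height <= log_2(18914) ~= 14.2. Each find traverses from a node to its root, costing O(height) = O(log n). Without path compression this bound is tight.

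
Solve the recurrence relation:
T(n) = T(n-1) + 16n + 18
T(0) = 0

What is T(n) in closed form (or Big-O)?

Dominant term in sum is 16*sum(i, i=1..n) = 16*n*(n+1)/2 = O(n^2).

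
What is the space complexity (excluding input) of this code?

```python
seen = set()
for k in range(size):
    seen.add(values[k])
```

Space complexity: O(n).
Auxiliary storage grows linearly with the input size n in the worst case.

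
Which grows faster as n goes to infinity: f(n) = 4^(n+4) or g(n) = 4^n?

f(n) = 4^(n+4) and g(n) = 4^n are Theta of each other: 4^(n+4) = 4^4 * 4^n = Theta(4^n).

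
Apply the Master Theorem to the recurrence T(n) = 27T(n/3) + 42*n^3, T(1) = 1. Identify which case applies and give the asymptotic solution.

a=27, b=3, f(n)=42*n^3.
log_3(27) = 3, so n^(log_b(a)) = n^3.
f(n) = Theta(n^3), so Case 2 applies.
T(n) = Theta(n^3 log n).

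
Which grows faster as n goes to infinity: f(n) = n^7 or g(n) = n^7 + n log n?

f(n) = n^7 and g(n) = n^7 + n log n are Theta of each other: the lower-order n log n term is o(n^7); both are Theta(n^7).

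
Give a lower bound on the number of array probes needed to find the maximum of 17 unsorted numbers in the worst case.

Adversary: any unprobed cell could hold a value larger than everything seen so far. If fewer than 17 cells are probed, the adversary places the max in an unprobed cell. So all 17 cells must be examined; together with 17-1 comparisons this is tight.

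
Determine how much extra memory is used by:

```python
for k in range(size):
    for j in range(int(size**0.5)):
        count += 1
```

Space complexity: O(1).
Only a constant amount of auxiliary storage is used; nothing grows with n.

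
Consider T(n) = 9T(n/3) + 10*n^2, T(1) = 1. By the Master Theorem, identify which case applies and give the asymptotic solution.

a=9, b=3, f(n)=10*n^2.
log_3(9) = 2, so n^(log_b(a)) = n^2.
f(n) = Theta(n^2), so Case 2 applies.
T(n) = Theta(n^2 log n).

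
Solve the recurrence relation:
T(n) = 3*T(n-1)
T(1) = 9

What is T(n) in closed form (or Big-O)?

Each step multiplies by 3. T(n) = T(1)*3^(n-1) = 9*3^(n-1).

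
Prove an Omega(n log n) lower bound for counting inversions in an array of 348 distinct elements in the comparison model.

Decision-tree argument: at any leaf, the comparisons made (with transitivity) must totally order all 348 elements -- otherwise some pair (i,j) is unordered, and an adversary can present two inputs agreeing on every comparison made but with that pair flipped, changing the inversion count by 1, so the leaf's output is wrong on one of them. Hence the tree has >= 348! leaves and height >= log_2(348!) = Omega(n log n). Modified merge sort achieves O(n log n).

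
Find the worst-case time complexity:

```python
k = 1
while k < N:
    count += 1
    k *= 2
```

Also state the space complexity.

Time complexity: O(log n).
Space complexity: O(1).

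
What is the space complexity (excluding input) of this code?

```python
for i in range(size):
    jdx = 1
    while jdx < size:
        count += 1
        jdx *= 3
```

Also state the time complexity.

Space complexity: O(1).
Only a constant amount of auxiliary storage is used; nothing grows with n.
Time complexity: O(n log n).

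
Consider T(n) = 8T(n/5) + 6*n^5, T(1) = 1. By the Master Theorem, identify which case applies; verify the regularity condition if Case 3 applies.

a=8, b=5, f(n)=6*n^5.
log_5(8) = 1.292 < 5.
f(n) = Omega(n^(1.292+epsilon)) for some epsilon > 0, so Case 3 is the candidate.
Regularity: a*f(n/b) = 8*6*(n/5)^5 = (8/3125)*6*n^5 <= c*f(n) with c = 8/3125 < 1. Satisfied.
Case 3: T(n) = Theta(n^5).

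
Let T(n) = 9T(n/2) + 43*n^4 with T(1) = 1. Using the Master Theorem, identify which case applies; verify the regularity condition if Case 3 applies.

a=9, b=2, f(n)=43*n^4.
log_2(9) = 3.17 < 4.
f(n) = Omega(n^(3.17+epsilon)) for some epsilon > 0, so Case 3 is the candidate.
Regularity: a*f(n/b) = 9*43*(n/2)^4 = (9/16)*43*n^4 <= c*f(n) with c = 9/16 < 1. Satisfied.
Case 3: T(n) = Theta(n^4).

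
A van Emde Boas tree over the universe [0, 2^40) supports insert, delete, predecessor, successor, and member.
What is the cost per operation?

vEB recursively partitions [0, 1099511627776) into sqrt(u) clusters of size sqrt(u). Each operation recurses into either one cluster or the summary, never both: T(u) = T(sqrt(u)) + O(1) => T(u) = O(log log u) = O(log 40). This is worst-case, not just amortized.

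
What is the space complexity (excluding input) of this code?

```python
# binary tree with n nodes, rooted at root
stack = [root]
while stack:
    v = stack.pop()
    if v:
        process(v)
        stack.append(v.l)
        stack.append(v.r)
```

Space complexity: O(n).
Auxiliary storage grows linearly with the input size n in the worst case.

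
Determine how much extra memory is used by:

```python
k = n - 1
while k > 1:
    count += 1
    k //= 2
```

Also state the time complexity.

Space complexity: O(1).
Only a constant amount of auxiliary storage is used; nothing grows with n.
Time complexity: O(log n).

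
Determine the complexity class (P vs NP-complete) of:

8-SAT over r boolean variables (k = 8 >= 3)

This problem is NP-complete: 3-SAT is NP-complete (Cook-Levin); k-SAT for k>=3 reduces from 3-SAT.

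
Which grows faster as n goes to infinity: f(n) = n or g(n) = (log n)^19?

f(n) = n grows faster: any positive polynomial dominates any polylog.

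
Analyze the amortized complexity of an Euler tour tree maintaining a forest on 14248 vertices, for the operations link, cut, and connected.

An Euler tour tree stores each tree's Euler tour as a balanced BST keyed by tour position. On 14248 vertices: link concatenates two tours via O(1) splits/joins of size <= 2*14248 (O(log n)); cut splits the tour at the two occurrences of the edge (O(log n)); connected compares BST roots (O(log n) to find the root). All O(log n) amortized.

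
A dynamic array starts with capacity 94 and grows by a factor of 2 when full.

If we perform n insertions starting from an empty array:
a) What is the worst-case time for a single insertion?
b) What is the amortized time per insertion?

(a) Worst-case single insertion: O(n) -- when the array is full at capacity c, the resize copies all c elements, and c can be Theta(n).
(b) Resizes happen at sizes 94, 188, 376, ... Total copy cost for n insertions: 94 + 188 + ... = O(n) (geometric series with ratio 1/2). Amortized cost per insertion: O(n)/n = O(1).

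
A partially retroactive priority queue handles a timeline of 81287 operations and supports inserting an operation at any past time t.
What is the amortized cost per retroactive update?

Partially retroactive priority queues (Demaine-Iacono-Langerman) allow updates at past times with queries only at the present. With a balanced BST over the m = 81287 timeline events tracking bridges, each retroactive insert or delete is O(log m) amortized.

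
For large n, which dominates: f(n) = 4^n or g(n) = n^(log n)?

f(n) = 4^n grows faster: take logs: log(n^(log n)) = (log n)^2, log(4^n) = n log 4; n dominates (log n)^2.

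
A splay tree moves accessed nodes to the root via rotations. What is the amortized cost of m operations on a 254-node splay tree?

Using a potential function Phi = sum of log(size of subtree) for each node, each splay operation has amortized cost O(log n) where n = 254. Bad individual operations (O(n)) are offset by decreased potential.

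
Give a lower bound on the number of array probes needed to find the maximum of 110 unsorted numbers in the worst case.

Adversary: any unprobed cell could hold a value larger than everything seen so far. If fewer than 110 cells are probed, the adversary places the max in an unprobed cell. So all 110 cells must be examined; together with 110-1 comparisons this is tight.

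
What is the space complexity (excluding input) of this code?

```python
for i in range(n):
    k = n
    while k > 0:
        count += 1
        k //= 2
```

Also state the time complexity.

Space complexity: O(1).
Only a constant amount of auxiliary storage is used; nothing grows with n.
Time complexity: O(n log n).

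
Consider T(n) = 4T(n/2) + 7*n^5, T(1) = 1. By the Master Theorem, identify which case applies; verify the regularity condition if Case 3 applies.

a=4, b=2, f(n)=7*n^5.
log_2(4) = 2 < 5.
f(n) = Omega(n^(2+epsilon)) for some epsilon > 0, so Case 3 is the candidate.
Regularity: a*f(n/b) = 4*7*(n/2)^5 = (4/32)*7*n^5 <= c*f(n) with c = 4/32 < 1. Satisfied.
Case 3: T(n) = Theta(n^5).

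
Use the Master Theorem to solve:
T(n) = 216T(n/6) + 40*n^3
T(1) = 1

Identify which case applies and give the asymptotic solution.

a=216, b=6, f(n)=40*n^3.
log_6(216) = 3, so n^(log_b(a)) = n^3.
f(n) = Theta(n^3), so Case 2 applies.
T(n) = Theta(n^3 log n).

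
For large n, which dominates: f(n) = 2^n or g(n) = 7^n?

g(n) = 7^n grows faster: (7/2)^n -> infinity since 7/2 > 1.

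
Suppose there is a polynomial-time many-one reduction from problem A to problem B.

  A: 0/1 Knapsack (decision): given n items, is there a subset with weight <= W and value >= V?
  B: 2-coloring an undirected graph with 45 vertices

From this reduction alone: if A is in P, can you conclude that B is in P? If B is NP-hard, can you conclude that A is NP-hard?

A poly-time reduction A <=_p B transfers tractability DOWN (B easy => A easy) and hardness UP (A hard => B hard), not the reverse.
From A in P, the reduction alone does NOT give B in P: any problem in P trivially reduces to SAT, yet SAT is not known to be in P.
From B NP-hard, the reduction alone does NOT give A NP-hard: again, easy problems reduce to hard ones.
(Here in fact A is NP-complete and B is in P, so no such reduction is known -- its existence would imply P = NP; the analysis concerns only what the assumed reduction would or would not let you conclude.)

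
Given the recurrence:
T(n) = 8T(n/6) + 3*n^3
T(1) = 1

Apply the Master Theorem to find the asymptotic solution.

a=8, b=6, f(n)=3*n^3. log_6(8) = 1.161 < 3. Case 3: T(n) = O(n^3).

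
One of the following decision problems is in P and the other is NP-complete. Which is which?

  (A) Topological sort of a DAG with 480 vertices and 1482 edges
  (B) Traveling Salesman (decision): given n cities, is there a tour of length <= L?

(A) is P: DFS-based topological sort runs in O(V+E).
(B) is NP-complete: reduces from Hamiltonian Cycle.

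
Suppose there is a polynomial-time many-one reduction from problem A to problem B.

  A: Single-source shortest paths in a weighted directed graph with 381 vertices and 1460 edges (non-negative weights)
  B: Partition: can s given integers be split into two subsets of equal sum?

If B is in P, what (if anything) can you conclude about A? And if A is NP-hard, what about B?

A poly-time reduction A <=_p B means any A-instance can be transformed to a B-instance in poly time.
If B is in P: compose the reduction with B's poly-time algorithm to solve A in poly time, so A is in P.
If A is NP-hard: every NP problem reduces to A, which reduces to B; composing reductions, every NP problem reduces to B, so B is NP-hard.
(Here in fact A is P and B is NP-complete.)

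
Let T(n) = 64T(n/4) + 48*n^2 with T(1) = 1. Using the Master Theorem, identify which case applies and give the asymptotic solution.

a=64, b=4, f(n)=48*n^2.
log_4(64) = 3 > 2.
Since f(n) = O(n^2) is polynomially smaller than n^3, Case 1 applies.
T(n) = Theta(n^3).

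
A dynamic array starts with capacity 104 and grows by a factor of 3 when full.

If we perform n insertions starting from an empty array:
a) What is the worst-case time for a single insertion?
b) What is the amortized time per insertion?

(a) Worst-case single insertion: O(n) -- when the array is full at capacity c, the resize copies all c elements, and c can be Theta(n).
(b) Resizes happen at sizes 104, 312, 936, ... Total copy cost for n insertions: 104 + 312 + ... = O(n) (geometric series with ratio 1/3). Amortized cost per insertion: O(n)/n = O(1).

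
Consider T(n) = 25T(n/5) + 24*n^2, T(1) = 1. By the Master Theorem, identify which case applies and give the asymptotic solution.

a=25, b=5, f(n)=24*n^2.
log_5(25) = 2, so n^(log_b(a)) = n^2.
f(n) = Theta(n^2), so Case 2 applies.
T(n) = Theta(n^2 log n).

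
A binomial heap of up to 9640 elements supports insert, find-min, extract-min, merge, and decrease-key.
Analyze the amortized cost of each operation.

A binomial heap with n <= 9640 elements has at most floor(log_2 9640) + 1 = 14 trees. Using potential Phi = number of trees: Insert adds one tree, but cascading merges reduce count -- amortized O(1). Find-min reads the cached minimum pointer: O(1). Extract-min creates O(log n) new trees: O(log n). Merge combines tree lists: O(log n). Decrease-key sifts the element up its tree of height <= log n: O(log n).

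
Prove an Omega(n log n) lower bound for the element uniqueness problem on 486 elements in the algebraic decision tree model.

In the algebraic decision tree model, element uniqueness on 486 elements is equivalent to determining which cell of an arrangement of C(486,2) = 117855 hyperplanes x_i = x_j contains the input point. Ben-Or's theorem shows this requires Omega(n log n).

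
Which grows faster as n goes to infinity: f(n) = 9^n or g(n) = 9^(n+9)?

f(n) = 9^n and g(n) = 9^(n+9) are Theta of each other: 9^(n+9) = 9^9 * 9^n = Theta(9^n).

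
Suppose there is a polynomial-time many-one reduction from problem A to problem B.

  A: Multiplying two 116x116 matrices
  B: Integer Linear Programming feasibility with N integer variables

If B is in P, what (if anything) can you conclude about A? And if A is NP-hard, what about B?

A poly-time reduction A <=_p B means any A-instance can be transformed to a B-instance in poly time.
If B is in P: compose the reduction with B's poly-time algorithm to solve A in poly time, so A is in P.
If A is NP-hard: every NP problem reduces to A, which reduces to B; composing reductions, every NP problem reduces to B, so B is NP-hard.
(Here in fact A is P and B is NP-complete.)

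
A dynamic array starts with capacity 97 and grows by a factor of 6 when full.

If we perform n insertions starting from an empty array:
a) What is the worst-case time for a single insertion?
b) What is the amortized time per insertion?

(a) Worst-case single insertion: O(n) -- when the array is full at capacity c, the resize copies all c elements, and c can be Theta(n).
(b) Resizes happen at sizes 97, 582, 3492, ... Total copy cost for n insertions: 97 + 582 + ... = O(n) (geometric series with ratio 1/6). Amortized cost per insertion: O(n)/n = O(1).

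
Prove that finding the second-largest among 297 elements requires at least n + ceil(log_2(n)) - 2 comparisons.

Lower bound (adversary): identifying the maximum requires 297-1 comparisons (each eliminates one candidate). Assign weight 1 to each element; on each comparison the adversary lets the heavier side win and gives it the loser's weight. The max ends with weight 297, but each comparison it wins at most doubles its weight, so the max must win >= ceil(log_2(297)) = 9 comparisons. The second-largest is one of those 9 direct losers to the max, and identifying which one is largest needs >= 9-1 further comparisons. Total >= 297-1 + 9-1 = 304.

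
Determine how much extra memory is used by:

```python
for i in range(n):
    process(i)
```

Space complexity: O(1).
Only a constant amount of auxiliary storage is used; nothing grows with n.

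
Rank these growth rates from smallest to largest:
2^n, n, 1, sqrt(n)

Ordered by growth rate: 1 < sqrt(n) < n < 2^n.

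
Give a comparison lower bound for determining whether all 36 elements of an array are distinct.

In the algebraic decision-tree model, the YES region for element distinctness on 36 elements has 36! connected components (one per ordering). Ben-Or's theorem then gives a lower bound of Omega(log(n!)) = Omega(n log n).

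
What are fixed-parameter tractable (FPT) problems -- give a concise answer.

A problem parameterized by k is FPT if it can be solved in time f(k) * n^O(1), where f is any computable function of k alone. Vertex Cover parameterized by solution size k is FPT: O(2^k * n). The W-hierarchy (W[1], W[2], ...) classifies parameterized problems by hardness; Clique parameterized by clique size is W[1]-complete.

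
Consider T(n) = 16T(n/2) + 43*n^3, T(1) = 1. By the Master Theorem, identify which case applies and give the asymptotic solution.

a=16, b=2, f(n)=43*n^3.
log_2(16) = 4 > 3.
Since f(n) = O(n^3) is polynomially smaller than n^4, Case 1 applies.
T(n) = Theta(n^4).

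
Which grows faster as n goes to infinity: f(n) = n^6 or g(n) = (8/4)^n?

g(n) = (8/4)^n grows faster: (8/4)^n is exponential with base 8/4 > 1, dominating every polynomial.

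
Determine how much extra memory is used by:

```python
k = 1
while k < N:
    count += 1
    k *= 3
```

Space complexity: O(1).
Only a constant amount of auxiliary storage is used; nothing grows with n.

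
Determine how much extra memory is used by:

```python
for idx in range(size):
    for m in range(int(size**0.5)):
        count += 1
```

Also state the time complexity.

Space complexity: O(1).
Only a constant amount of auxiliary storage is used; nothing grows with n.
Time complexity: O(n * sqrt(n)).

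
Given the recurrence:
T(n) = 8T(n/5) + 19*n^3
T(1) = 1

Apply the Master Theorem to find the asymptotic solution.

a=8, b=5, f(n)=19*n^3. log_5(8) = 1.292 < 3. Case 3: T(n) = O(n^3).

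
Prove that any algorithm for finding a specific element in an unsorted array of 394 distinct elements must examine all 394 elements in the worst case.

Adversary argument: if the algorithm examines fewer than 394 elements, the adversary places the target in an unexamined position. The algorithm cannot distinguish 'not present' from 'in unexamined position'.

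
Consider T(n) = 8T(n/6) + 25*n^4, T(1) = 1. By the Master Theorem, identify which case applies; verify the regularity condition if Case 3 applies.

a=8, b=6, f(n)=25*n^4.
log_6(8) = 1.161 < 4.
f(n) = Omega(n^(1.161+epsilon)) for some epsilon > 0, so Case 3 is the candidate.
Regularity: a*f(n/b) = 8*25*(n/6)^4 = (8/1296)*25*n^4 <= c*f(n) with c = 8/1296 < 1. Satisfied.
Case 3: T(n) = Theta(n^4).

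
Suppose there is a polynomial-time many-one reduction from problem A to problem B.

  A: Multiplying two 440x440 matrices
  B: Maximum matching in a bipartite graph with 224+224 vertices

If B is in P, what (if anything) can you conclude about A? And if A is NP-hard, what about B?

A poly-time reduction A <=_p B means any A-instance can be transformed to a B-instance in poly time.
If B is in P: compose the reduction with B's poly-time algorithm to solve A in poly time, so A is in P.
If A is NP-hard: every NP problem reduces to A, which reduces to B; composing reductions, every NP problem reduces to B, so B is NP-hard.
(Here in fact A is P and B is P.)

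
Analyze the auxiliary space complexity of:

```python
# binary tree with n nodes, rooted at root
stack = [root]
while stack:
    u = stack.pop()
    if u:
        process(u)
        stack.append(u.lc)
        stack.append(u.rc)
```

Space complexity: O(n).
Auxiliary storage grows linearly with the input size n in the worst case.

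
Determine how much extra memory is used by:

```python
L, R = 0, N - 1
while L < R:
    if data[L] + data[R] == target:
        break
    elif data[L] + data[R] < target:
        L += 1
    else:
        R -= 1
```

Space complexity: O(1).
Only a constant amount of auxiliary storage is used; nothing grows with n.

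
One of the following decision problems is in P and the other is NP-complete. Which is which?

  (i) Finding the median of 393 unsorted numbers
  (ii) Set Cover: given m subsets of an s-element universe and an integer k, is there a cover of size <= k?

(i) is P: linear-time selection (median-of-medians) runs in O(n).
(ii) is NP-complete: one of Karp's 21 NP-complete problems (with k part of the input).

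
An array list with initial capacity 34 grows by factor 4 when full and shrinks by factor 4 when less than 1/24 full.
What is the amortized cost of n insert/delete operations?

Using potential function Phi = |4*size - capacity|. Resizing costs are offset by potential release. Amortized O(1) per operation.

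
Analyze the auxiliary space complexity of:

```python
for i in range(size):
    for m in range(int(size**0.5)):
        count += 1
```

Space complexity: O(1).
Only a constant amount of auxiliary storage is used; nothing grows with n.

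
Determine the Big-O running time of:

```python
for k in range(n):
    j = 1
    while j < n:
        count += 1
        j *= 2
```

Time complexity: O(n log n).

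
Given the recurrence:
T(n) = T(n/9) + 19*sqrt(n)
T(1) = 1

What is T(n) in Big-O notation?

Each level contributes sqrt(n/9^k). Geometric series with ratio 1/sqrt(9) < 1 sums to O(sqrt(n)).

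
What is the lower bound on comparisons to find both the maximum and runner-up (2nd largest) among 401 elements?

Lower bound: finding the max needs 401-1 comparisons. By an adversary weight-doubling argument, the maximum element must personally win at least ceil(log_2(401)) = 9 comparisons in any correct algorithm. The 2nd largest is among those 9 direct losers, and distinguishing it requires 9-1 more comparisons. Total >= 401-1 + 9-1 = 408. A balanced tournament achieves this bound exactly.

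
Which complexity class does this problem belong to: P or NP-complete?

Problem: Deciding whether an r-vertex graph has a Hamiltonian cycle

This problem is NP-complete: one of Karp's 21 NP-complete problems.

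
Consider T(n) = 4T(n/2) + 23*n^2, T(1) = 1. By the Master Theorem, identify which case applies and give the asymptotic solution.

a=4, b=2, f(n)=23*n^2.
log_2(4) = 2, so n^(log_b(a)) = n^2.
f(n) = Theta(n^2), so Case 2 applies.
T(n) = Theta(n^2 log n).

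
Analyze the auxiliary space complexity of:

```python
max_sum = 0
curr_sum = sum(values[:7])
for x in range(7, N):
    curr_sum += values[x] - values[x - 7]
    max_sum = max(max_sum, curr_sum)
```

Space complexity: O(1).
Only a constant amount of auxiliary storage is used; nothing grows with n.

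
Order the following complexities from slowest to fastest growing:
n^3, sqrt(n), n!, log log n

Ordered by growth rate: log log n < sqrt(n) < n^3 < n!.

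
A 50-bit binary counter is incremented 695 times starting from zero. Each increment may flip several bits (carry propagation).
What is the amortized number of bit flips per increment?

Bit i flips on every 2^i-th increment, so over 695 increments bit i flips floor(695/2^i) times. Summing over i: total flips < 2 * 695. Amortized: < 2 = O(1) per increment.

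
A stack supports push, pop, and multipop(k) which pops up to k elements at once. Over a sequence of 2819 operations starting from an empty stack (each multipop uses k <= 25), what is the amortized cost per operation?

Each element is pushed exactly once and popped at most once (whether by pop or as part of a multipop). So the total number of individual pops over the whole sequence is at most the number of pushes, which is at most 2819. Total work <= 2 * 2819, hence O(1) amortized per operation.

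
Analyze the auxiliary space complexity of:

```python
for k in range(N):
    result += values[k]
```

Space complexity: O(1).
Only a constant amount of auxiliary storage is used; nothing grows with n.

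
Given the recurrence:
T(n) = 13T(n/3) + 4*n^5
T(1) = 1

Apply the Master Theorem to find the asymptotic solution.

a=13, b=3, f(n)=4*n^5. log_3(13) = 2.335 < 5. Case 3: T(n) = O(n^5).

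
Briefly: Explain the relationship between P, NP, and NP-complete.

P: solvable in polynomial time. NP: verifiable in polynomial time. NP-complete: in NP and at least as hard as every problem in NP (via polynomial reduction). P is a subset of NP. If any NP-complete problem is in P, then P = NP.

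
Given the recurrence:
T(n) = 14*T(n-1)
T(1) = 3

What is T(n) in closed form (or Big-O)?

Each step multiplies by 14. T(n) = T(1)*14^(n-1) = 3*14^(n-1).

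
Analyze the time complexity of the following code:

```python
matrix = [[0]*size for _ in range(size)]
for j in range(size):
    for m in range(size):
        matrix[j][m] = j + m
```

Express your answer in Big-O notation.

Time complexity: O(n^2).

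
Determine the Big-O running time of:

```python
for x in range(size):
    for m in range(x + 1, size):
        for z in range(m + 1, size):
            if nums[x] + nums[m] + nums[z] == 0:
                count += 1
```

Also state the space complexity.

Time complexity: O(n^3).
Space complexity: O(1).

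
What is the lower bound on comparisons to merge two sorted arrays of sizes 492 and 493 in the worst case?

Adversary: with |492 - 493| <= 1 the inputs can be fully interleaved so that every adjacent pair in the merged output comes from different arrays. Then each of the 984 adjacent pairs must be directly compared, or the algorithm cannot determine their relative order. Standard merge meets this bound.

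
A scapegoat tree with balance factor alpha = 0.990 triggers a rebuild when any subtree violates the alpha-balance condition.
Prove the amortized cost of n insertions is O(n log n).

Define potential Phi = c * sum of |size(left(v)) - size(right(v))| over all nodes. An insertion at depth d costs O(d) = O(log n) and increases Phi by O(log n). When a rebuild of subtree of size s occurs, it costs O(s) but reduces Phi by Omega(s). With alpha = 0.990, between rebuilds Omega(s) insertions must occur. Amortized cost per insertion: O(log n).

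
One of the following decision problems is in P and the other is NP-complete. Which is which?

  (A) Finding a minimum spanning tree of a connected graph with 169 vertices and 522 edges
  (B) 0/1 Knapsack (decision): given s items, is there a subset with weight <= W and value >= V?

(A) is P: Kruskal's / Prim's algorithms run in polynomial time.
(B) is NP-complete: reduces from Subset Sum.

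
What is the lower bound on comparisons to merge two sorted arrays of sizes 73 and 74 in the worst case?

Adversary: with |73 - 74| <= 1 the inputs can be fully interleaved so that every adjacent pair in the merged output comes from different arrays. Then each of the 146 adjacent pairs must be directly compared, or the algorithm cannot determine their relative order. Standard merge meets this bound.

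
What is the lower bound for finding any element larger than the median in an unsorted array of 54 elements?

To find an element larger than the median of 54 elements, we must see Omega(n) elements. Without seeing enough elements, an adversary can make any unseen element the median.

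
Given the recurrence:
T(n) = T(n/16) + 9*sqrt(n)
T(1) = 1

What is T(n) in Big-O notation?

Each level contributes sqrt(n/16^k). Geometric series with ratio 1/sqrt(16) < 1 sums to O(sqrt(n)).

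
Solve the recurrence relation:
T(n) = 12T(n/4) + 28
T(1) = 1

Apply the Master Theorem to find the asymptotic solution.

a=12, b=4, f(n)=28. log_4(12) = 1.792. Case 1 of Master Theorem: T(n) = O(n^1.792).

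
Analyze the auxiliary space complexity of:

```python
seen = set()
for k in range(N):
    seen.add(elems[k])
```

Space complexity: O(n).
Auxiliary storage grows linearly with the input size n in the worst case.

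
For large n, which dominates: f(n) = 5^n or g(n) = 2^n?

f(n) = 5^n grows faster: (5/2)^n -> infinity since 5/2 > 1.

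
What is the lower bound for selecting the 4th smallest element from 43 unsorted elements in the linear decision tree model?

Selecting the 4th smallest of 43 elements requires Omega(n) comparisons. Every element must be compared at least once. The BFPRT algorithm achieves O(n), making this tight.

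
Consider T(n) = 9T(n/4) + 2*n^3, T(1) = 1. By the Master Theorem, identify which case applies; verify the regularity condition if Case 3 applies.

a=9, b=4, f(n)=2*n^3.
log_4(9) = 1.585 < 3.
f(n) = Omega(n^(1.585+epsilon)) for some epsilon > 0, so Case 3 is the candidate.
Regularity: a*f(n/b) = 9*2*(n/4)^3 = (9/64)*2*n^3 <= c*f(n) with c = 9/64 < 1. Satisfied.
Case 3: T(n) = Theta(n^3).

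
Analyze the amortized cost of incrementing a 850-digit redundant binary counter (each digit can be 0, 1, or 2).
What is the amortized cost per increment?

A redundant counter on 850 digits allows digit values 0, 1, 2. Increment adds 1 to the least significant digit and carries any 2 to a 0 plus +1 on the next digit. With potential Phi = (number of 2-digits), each increment does O(1) actual work plus a chain of carries, each of which decreases Phi by 1. Amortized O(1).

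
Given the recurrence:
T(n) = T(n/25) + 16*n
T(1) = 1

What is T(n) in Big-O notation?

Geometric series: 16*n*(1 + 1/25 + 1/25^2 + ...) = O(n). T(n) = O(n).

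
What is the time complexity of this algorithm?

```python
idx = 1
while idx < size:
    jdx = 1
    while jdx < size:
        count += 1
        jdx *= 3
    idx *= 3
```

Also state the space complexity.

Time complexity: O(log^2 n).
Space complexity: O(1).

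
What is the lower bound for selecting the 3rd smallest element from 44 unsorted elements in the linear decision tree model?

Selecting the 3rd smallest of 44 elements requires Omega(n) comparisons. Every element must be compared at least once. The BFPRT algorithm achieves O(n), making this tight.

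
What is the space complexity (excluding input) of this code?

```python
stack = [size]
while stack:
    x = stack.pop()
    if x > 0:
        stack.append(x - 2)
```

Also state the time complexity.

Space complexity: O(1).
Only a constant amount of auxiliary storage is used; nothing grows with n.
Time complexity: O(n).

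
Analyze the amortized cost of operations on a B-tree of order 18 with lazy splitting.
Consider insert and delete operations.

In a B-tree of order 18, a node splits when it has 18 keys. With lazy splitting, we use potential Phi = number of full nodes + number of near-empty nodes. Each split costs O(1) but reduces potential. Between splits, at least 9 insertions must occur in that node. Amortized structural cost is O(1) per operation, plus O(log_18 n) traversal.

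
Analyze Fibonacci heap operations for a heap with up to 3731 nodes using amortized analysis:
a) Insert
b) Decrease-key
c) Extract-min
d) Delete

Fibonacci heaps use lazy consolidation. Potential function Phi = t + 2m (t = number of trees, m = marked nodes).
- Insert: O(1) actual, Delta Phi = +1 (one new tree) => O(1) amortized.
- Decrease-key: with c cascading cuts, actual cost is O(c); Delta Phi <= c - 2(c-1) + 2 = 4 - c (c new trees; >= c-1 marks cleared; <= 1 new mark). Amortized O(c) + (4 - c) = O(1).
- Extract-min: O(D(n) + t) actual; consolidation drops t to <= D(n)+1, so Delta Phi pays for the t term. D(n) = O(log n) for n = 3731 => O(log n) amortized.
- Delete: decrease-key to -inf then extract-min = O(log n).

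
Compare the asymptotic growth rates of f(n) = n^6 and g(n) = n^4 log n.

f(n) = n^6 grows faster: n^6 / (n^4 log n) = n^2/log n -> infinity.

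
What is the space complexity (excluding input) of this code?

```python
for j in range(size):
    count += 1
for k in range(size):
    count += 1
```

Space complexity: O(1).
Only a constant amount of auxiliary storage is used; nothing grows with n.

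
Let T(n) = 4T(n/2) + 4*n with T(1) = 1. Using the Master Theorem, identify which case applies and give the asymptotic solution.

a=4, b=2, f(n)=4*n.
log_2(4) = 2 > 1.
Since f(n) = O(n^1) is polynomially smaller than n^2, Case 1 applies.
T(n) = Theta(n^2).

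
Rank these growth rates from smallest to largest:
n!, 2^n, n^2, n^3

Ordered by growth rate: n^2 < n^3 < 2^n < n!.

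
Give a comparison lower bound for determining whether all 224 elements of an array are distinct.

In the algebraic decision-tree model, the YES region for element distinctness on 224 elements has 224! connected components (one per ordering). Ben-Or's theorem then gives a lower bound of Omega(log(n!)) = Omega(n log n).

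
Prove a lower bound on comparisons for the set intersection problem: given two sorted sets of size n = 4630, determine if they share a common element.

For two sorted arrays of size n = 4630, any correct algorithm must examine Omega(n) elements. If fewer are examined, an adversary places a common element in an unexamined gap. A merge-based scan achieves O(n), so the bound is tight.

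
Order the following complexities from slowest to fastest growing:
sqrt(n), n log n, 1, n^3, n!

Ordered by growth rate: 1 < sqrt(n) < n log n < n^3 < n!.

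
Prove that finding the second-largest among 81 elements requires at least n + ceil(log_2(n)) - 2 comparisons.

Lower bound (adversary): identifying the maximum requires 81-1 comparisons (each eliminates one candidate). Assign weight 1 to each element; on each comparison the adversary lets the heavier side win and gives it the loser's weight. The max ends with weight 81, but each comparison it wins at most doubles its weight, so the max must win >= ceil(log_2(81)) = 7 comparisons. The second-largest is one of those 7 direct losers to the max, and identifying which one is largest needs >= 7-1 further comparisons. Total >= 81-1 + 7-1 = 86.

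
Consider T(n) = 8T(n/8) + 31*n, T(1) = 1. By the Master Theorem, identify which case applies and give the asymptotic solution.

a=8, b=8, f(n)=31*n.
log_8(8) = 1, so n^(log_b(a)) = n.
f(n) = Theta(n), so Case 2 applies.
T(n) = Theta(n log n).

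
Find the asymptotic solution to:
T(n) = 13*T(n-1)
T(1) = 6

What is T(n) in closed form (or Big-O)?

Each step multiplies by 13. T(n) = T(1)*13^(n-1) = 6*13^(n-1).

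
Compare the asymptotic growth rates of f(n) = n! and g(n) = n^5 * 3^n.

f(n) = n! grows faster: by Stirling n! ~ (n/e)^n sqrt(2*pi*n); (n/e)^n eventually dominates n^5 * 3^n.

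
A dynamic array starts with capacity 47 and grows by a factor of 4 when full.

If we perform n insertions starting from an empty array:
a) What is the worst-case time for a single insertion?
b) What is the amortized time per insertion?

(a) Worst-case single insertion: O(n) -- when the array is full at capacity c, the resize copies all c elements, and c can be Theta(n).
(b) Resizes happen at sizes 47, 188, 752, ... Total copy cost for n insertions: 47 + 188 + ... = O(n) (geometric series with ratio 1/4). Amortized cost per insertion: O(n)/n = O(1).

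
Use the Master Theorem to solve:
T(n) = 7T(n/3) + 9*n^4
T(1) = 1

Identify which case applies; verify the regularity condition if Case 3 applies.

a=7, b=3, f(n)=9*n^4.
log_3(7) = 1.771 < 4.
f(n) = Omega(n^(1.771+epsilon)) for some epsilon > 0, so Case 3 is the candidate.
Regularity: a*f(n/b) = 7*9*(n/3)^4 = (7/81)*9*n^4 <= c*f(n) with c = 7/81 < 1. Satisfied.
Case 3: T(n) = Theta(n^4).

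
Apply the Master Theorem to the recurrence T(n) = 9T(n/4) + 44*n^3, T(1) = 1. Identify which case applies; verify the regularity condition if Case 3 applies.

a=9, b=4, f(n)=44*n^3.
log_4(9) = 1.585 < 3.
f(n) = Omega(n^(1.585+epsilon)) for some epsilon > 0, so Case 3 is the candidate.
Regularity: a*f(n/b) = 9*44*(n/4)^3 = (9/64)*44*n^3 <= c*f(n) with c = 9/64 < 1. Satisfied.
Case 3: T(n) = Theta(n^3).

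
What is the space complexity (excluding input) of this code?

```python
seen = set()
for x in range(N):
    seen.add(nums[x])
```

Space complexity: O(n).
Auxiliary storage grows linearly with the input size n in the worst case.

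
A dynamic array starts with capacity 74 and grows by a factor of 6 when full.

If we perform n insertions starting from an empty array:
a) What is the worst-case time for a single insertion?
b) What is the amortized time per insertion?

(a) Worst-case single insertion: O(n) -- when the array is full at capacity c, the resize copies all c elements, and c can be Theta(n).
(b) Resizes happen at sizes 74, 444, 2664, ... Total copy cost for n insertions: 74 + 444 + ... = O(n) (geometric series with ratio 1/6). Amortized cost per insertion: O(n)/n = O(1).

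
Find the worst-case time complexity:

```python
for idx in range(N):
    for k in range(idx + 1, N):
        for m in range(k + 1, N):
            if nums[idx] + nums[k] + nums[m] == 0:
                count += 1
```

Time complexity: O(n^3).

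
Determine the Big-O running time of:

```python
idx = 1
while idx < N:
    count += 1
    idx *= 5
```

Time complexity: O(log n).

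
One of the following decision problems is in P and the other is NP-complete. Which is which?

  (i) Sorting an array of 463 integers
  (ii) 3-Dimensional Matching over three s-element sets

(i) is P: merge sort runs in O(n log n).
(ii) is NP-complete: one of Karp's 21 NP-complete problems.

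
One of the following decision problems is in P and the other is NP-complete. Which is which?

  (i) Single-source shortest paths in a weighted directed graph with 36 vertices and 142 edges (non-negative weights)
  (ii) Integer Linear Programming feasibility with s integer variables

(i) is P: Dijkstra's algorithm runs in O((V+E) log V).
(ii) is NP-complete: ILP feasibility is NP-complete (LP relaxation is in P).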